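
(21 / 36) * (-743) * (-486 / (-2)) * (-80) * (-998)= -8408768760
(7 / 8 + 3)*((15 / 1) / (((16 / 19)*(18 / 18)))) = 8835 / 128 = 69.02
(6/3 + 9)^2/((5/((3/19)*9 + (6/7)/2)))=29766/665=44.76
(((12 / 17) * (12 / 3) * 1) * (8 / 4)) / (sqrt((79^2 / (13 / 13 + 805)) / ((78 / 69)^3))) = 2.44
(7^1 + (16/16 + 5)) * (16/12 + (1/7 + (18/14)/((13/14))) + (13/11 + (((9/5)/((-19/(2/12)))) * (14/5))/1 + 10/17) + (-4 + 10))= 256718029/1865325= 137.63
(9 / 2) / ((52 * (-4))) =-9 / 416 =-0.02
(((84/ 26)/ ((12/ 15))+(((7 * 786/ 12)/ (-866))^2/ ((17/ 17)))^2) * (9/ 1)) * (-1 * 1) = -4334731088943717/ 116986272402688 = -37.05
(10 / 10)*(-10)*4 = -40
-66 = -66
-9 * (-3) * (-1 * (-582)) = 15714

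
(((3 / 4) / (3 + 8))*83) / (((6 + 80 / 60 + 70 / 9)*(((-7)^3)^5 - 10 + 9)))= -2241 / 28409408075504896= -0.00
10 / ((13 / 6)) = 60 / 13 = 4.62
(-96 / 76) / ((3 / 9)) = -3.79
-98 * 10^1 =-980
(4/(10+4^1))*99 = 28.29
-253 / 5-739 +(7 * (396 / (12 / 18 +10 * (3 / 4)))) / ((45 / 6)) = -26052 / 35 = -744.34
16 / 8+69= 71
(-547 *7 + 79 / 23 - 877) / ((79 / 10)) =-1081590 / 1817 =-595.26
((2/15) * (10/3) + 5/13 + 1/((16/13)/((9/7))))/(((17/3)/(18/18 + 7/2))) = 73659/49504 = 1.49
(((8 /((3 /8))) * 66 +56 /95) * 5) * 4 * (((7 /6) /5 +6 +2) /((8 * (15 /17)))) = 7393334 /225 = 32859.26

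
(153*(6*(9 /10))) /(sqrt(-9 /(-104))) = 2754*sqrt(26) /5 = 2808.54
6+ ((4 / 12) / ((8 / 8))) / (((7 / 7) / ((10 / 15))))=56 / 9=6.22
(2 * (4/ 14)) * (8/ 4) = 8/ 7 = 1.14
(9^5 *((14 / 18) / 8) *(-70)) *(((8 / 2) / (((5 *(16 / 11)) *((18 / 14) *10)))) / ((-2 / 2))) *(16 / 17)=2750517 / 170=16179.51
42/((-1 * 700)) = -3/50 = -0.06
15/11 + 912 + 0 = 10047/11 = 913.36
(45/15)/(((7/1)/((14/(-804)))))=-1/134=-0.01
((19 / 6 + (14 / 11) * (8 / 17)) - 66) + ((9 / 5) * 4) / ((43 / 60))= -2517857 / 48246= -52.19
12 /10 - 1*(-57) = 291 /5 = 58.20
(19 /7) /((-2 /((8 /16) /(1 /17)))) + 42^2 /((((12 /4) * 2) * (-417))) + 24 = 45767 /3892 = 11.76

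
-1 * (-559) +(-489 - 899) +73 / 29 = -23968 / 29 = -826.48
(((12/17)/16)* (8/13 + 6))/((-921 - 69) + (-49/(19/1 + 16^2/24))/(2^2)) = -7654/25973909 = -0.00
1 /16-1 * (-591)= 9457 /16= 591.06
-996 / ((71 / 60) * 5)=-11952 / 71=-168.34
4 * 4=16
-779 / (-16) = 779 / 16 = 48.69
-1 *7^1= -7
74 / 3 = 24.67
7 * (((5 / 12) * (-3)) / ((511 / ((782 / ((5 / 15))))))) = -40.17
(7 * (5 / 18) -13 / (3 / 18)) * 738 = -56129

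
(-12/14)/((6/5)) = -5/7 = -0.71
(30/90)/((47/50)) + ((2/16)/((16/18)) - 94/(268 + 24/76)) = 0.14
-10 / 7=-1.43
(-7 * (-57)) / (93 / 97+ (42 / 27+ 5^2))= 348327 / 24020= 14.50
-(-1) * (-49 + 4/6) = -145/3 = -48.33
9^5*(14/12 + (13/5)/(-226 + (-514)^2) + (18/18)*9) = 44019349884/73325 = 600332.08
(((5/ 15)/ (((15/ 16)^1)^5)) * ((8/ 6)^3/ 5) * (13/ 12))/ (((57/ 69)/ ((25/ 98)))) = 2508193792/ 34359136875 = 0.07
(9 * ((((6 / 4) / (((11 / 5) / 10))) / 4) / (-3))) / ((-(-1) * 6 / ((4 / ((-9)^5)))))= 25 / 433026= 0.00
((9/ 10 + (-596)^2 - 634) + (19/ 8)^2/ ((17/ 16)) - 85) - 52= 120513411/ 340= 354451.21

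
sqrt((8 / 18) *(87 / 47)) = 2 *sqrt(4089) / 141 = 0.91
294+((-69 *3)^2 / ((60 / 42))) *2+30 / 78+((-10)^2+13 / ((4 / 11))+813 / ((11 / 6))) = 174065861 / 2860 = 60862.19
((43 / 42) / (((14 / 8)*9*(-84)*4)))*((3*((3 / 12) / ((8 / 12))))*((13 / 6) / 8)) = -559 / 9483264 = -0.00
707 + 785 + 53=1545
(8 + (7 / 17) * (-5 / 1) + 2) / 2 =3.97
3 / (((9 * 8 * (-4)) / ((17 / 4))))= -17 / 384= -0.04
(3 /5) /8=0.08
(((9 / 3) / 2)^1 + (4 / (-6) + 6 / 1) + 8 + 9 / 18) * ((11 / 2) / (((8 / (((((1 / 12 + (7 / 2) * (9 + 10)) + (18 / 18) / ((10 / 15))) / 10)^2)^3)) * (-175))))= -5999.51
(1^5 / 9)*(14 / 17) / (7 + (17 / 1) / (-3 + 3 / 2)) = -14 / 663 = -0.02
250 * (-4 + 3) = -250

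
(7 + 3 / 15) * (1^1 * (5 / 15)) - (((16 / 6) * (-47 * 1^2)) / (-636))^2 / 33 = 90057304 / 37542285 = 2.40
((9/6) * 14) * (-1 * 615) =-12915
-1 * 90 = -90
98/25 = 3.92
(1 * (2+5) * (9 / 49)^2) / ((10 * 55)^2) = 81 / 103757500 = 0.00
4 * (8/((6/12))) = 64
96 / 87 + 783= 784.10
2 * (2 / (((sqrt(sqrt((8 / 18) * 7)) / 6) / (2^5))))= 384 * sqrt(6) * 7^(3 / 4) / 7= 578.27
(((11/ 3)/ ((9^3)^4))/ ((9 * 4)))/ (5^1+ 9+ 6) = 11/ 610047798798960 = 0.00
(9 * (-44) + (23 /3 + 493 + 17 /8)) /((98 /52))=56.66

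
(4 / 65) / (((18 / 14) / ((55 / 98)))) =22 / 819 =0.03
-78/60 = -1.30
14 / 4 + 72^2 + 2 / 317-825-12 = 2758221 / 634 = 4350.51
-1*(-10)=10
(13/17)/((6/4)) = 26/51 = 0.51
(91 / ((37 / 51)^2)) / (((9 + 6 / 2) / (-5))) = -394485 / 5476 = -72.04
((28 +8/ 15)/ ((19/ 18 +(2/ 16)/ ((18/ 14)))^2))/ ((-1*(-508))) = 184896/ 4374515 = 0.04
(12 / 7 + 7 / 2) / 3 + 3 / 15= 1.94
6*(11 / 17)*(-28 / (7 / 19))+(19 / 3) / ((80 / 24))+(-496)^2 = 41772883 / 170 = 245722.84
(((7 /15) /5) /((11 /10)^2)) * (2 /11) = 56 /3993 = 0.01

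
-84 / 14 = -6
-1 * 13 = -13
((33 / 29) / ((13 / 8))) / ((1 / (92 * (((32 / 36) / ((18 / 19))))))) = 615296 / 10179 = 60.45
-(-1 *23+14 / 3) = 55 / 3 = 18.33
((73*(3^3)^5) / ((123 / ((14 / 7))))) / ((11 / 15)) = 10474702110 / 451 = 23225503.57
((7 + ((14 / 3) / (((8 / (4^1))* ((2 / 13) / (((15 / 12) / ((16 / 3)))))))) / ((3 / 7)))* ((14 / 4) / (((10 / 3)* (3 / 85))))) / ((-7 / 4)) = -99841 / 384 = -260.00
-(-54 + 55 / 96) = 53.43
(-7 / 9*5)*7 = -245 / 9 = -27.22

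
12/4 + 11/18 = 65/18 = 3.61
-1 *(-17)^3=4913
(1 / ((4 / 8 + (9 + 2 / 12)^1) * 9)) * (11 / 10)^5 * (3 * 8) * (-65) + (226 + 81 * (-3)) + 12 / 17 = -55674771 / 1232500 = -45.17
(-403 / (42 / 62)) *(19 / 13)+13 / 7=-18220 / 21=-867.62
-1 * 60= -60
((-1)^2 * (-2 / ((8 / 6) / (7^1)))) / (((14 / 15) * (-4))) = 45 / 16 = 2.81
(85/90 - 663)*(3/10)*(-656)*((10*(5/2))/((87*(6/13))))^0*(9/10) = 2931582/25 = 117263.28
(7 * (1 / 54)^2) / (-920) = -0.00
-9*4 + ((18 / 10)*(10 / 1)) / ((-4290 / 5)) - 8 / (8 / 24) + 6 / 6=-8440 / 143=-59.02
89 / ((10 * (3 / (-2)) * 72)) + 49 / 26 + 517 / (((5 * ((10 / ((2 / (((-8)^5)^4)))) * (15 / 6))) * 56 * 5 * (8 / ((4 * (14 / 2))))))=3646546603883381129397467 / 2023377240585016442880000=1.80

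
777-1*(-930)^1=1707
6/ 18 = 1/ 3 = 0.33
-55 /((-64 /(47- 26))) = 18.05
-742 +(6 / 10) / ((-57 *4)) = -742.00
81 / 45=1.80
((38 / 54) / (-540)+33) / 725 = 481121 / 10570500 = 0.05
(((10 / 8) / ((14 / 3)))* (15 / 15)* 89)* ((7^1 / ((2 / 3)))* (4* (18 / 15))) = 1201.50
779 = 779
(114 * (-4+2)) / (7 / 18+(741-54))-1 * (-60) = 738276 / 12373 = 59.67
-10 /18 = -5 /9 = -0.56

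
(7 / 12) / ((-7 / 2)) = -1 / 6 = -0.17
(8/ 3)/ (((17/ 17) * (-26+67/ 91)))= -728/ 6897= -0.11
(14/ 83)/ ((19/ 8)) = 112/ 1577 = 0.07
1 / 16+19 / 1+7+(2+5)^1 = 529 / 16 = 33.06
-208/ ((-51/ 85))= 346.67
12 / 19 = 0.63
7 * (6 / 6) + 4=11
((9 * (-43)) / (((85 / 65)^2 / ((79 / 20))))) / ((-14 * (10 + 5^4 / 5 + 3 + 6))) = 0.44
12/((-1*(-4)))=3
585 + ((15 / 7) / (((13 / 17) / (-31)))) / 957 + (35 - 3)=17908258 / 29029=616.91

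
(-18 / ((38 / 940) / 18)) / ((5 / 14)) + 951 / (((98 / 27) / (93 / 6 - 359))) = -418733145 / 3724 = -112441.77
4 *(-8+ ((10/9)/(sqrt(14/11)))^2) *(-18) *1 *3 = 1518.48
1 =1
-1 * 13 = -13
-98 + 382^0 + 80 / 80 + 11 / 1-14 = -99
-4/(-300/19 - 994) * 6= 228/9593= 0.02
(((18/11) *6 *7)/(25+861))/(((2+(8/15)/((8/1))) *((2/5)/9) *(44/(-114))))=-7271775/3323386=-2.19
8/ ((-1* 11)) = -8/ 11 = -0.73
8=8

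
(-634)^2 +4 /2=401958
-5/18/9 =-5/162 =-0.03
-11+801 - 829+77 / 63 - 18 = -502 / 9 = -55.78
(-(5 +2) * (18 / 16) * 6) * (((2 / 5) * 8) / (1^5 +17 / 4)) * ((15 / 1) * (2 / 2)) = -432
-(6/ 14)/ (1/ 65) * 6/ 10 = -117/ 7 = -16.71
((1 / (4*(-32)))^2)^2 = 1 / 268435456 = 0.00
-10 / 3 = -3.33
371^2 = 137641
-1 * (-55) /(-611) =-55 /611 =-0.09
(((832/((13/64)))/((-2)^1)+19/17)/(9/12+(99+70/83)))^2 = 2723727738384/6578345449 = 414.04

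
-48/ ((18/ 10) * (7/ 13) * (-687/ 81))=9360/ 1603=5.84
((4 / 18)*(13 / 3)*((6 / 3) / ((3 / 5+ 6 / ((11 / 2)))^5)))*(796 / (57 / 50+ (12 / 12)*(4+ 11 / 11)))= 1041597342500000 / 57665608931277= 18.06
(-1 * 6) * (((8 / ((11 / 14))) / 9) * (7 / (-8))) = 196 / 33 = 5.94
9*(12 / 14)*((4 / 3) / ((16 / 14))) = 9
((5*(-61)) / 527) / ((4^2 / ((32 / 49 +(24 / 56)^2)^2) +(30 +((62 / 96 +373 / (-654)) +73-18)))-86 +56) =-2682472560 / 361195822309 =-0.01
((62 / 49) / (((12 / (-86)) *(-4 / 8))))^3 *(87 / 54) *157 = 43136816389844 / 28588707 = 1508876.09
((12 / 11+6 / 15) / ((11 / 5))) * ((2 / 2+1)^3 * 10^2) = 65600 / 121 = 542.15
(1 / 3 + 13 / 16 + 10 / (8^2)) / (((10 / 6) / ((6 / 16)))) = 75 / 256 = 0.29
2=2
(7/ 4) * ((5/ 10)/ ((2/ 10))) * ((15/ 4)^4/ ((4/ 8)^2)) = 1771875/ 512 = 3460.69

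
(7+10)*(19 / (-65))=-323 / 65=-4.97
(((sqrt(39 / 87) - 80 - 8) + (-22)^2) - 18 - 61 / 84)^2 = 31691*sqrt(377) / 1218 + 29125356677 / 204624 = 142841.17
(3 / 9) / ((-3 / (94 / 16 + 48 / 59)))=-3157 / 4248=-0.74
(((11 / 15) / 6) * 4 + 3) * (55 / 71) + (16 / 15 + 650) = 2088793 / 3195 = 653.77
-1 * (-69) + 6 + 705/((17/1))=1980/17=116.47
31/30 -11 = -299/30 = -9.97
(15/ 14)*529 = 7935/ 14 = 566.79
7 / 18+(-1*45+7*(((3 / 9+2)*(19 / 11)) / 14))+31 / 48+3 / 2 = -64073 / 1584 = -40.45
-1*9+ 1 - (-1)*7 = -1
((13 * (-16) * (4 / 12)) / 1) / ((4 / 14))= -728 / 3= -242.67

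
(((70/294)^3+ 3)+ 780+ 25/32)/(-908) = -232279141/269087616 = -0.86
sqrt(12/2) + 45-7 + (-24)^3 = -13786 + sqrt(6) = -13783.55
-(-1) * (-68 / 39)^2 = 4624 / 1521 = 3.04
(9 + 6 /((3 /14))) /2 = 18.50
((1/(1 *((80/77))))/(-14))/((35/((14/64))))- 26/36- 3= -3.72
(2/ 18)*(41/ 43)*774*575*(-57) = -2687550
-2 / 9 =-0.22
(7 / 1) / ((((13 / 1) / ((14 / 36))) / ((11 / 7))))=77 / 234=0.33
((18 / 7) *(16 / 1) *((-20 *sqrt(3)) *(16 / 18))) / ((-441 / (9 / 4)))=6.46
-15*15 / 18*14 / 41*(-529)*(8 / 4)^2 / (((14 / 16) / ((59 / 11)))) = 24968800 / 451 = 55363.19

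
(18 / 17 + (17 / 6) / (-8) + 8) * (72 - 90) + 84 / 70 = -105729 / 680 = -155.48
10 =10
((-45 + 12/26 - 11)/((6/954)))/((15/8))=-306128/65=-4709.66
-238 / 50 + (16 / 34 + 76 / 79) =-111717 / 33575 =-3.33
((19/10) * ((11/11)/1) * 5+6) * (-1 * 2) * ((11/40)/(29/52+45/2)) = -403/1090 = -0.37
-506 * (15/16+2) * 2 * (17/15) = -202147/60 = -3369.12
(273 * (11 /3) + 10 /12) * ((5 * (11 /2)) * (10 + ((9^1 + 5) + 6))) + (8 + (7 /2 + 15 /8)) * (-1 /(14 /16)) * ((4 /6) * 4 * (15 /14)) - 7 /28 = 161987841 /196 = 826468.58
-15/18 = -5/6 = -0.83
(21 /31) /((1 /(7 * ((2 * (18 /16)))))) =1323 /124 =10.67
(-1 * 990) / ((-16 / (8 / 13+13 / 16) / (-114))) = -8379855 / 832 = -10071.94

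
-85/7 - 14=-26.14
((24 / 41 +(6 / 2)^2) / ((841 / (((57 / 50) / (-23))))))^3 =-11240929347201 / 62349514862937630875000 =-0.00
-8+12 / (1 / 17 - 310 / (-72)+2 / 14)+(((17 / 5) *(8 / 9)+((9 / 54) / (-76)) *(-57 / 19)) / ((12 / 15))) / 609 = -343055396119 / 64346238432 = -5.33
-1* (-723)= 723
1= 1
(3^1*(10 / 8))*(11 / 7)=165 / 28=5.89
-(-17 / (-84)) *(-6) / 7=17 / 98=0.17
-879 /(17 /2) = -1758 /17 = -103.41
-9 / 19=-0.47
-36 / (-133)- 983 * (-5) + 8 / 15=9807029 / 1995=4915.80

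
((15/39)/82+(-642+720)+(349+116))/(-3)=-578843/3198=-181.00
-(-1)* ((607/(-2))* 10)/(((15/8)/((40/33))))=-194240/99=-1962.02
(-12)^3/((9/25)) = -4800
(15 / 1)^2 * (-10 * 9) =-20250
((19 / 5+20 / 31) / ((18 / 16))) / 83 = 5512 / 115785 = 0.05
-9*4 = -36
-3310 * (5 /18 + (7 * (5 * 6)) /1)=-6264175 /9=-696019.44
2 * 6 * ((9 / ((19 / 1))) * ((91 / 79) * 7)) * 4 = 275184 / 1501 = 183.33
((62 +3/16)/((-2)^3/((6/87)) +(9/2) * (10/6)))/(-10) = 199/3472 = 0.06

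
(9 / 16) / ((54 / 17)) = 0.18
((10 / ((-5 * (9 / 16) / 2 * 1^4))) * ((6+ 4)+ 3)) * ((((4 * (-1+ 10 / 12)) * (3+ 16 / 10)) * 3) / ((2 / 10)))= 38272 / 9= 4252.44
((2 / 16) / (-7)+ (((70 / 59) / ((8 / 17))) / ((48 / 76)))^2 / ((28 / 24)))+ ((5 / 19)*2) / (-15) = 806281617 / 59260544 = 13.61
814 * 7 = 5698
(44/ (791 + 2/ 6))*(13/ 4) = 429/ 2374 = 0.18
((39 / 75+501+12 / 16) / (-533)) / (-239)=50227 / 12738700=0.00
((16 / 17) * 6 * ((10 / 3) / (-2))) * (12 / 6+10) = -1920 / 17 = -112.94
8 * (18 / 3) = 48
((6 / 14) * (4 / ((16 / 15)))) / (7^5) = 45 / 470596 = 0.00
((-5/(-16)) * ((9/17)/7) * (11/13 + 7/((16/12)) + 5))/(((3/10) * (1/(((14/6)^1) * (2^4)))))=32.64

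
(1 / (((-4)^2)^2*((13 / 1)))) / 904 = 1 / 3008512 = 0.00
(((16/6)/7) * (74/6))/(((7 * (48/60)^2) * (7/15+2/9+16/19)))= 87875/128282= 0.69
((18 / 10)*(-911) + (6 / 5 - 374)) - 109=-10608 / 5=-2121.60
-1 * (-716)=716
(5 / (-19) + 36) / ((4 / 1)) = 679 / 76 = 8.93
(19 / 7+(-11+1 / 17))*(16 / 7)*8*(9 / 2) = -563904 / 833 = -676.96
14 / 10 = 7 / 5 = 1.40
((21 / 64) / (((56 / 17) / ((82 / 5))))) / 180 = 697 / 76800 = 0.01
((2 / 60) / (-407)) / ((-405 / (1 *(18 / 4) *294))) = 49 / 183150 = 0.00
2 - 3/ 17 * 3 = 1.47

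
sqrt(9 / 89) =0.32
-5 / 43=-0.12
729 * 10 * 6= 43740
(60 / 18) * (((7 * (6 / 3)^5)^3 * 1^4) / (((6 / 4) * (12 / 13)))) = 730562560 / 27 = 27057872.59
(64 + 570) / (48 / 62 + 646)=9827 / 10025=0.98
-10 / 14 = -5 / 7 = -0.71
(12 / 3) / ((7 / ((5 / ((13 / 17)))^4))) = 208802500 / 199927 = 1044.39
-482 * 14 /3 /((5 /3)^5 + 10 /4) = -1093176 /7465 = -146.44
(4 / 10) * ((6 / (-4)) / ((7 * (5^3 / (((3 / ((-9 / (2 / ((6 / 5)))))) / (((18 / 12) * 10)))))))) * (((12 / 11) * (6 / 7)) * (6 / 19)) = 48 / 6400625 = 0.00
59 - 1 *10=49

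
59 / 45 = 1.31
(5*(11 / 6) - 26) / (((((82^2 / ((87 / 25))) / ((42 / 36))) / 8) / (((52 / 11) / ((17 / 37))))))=-0.84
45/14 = 3.21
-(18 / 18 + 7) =-8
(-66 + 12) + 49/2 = -59/2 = -29.50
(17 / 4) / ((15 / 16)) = 68 / 15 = 4.53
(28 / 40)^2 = 49 / 100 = 0.49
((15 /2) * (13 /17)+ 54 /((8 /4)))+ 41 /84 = 33.22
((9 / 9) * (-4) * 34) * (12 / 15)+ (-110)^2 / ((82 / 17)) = 491946 / 205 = 2399.74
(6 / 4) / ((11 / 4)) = 6 / 11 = 0.55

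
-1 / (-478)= 1 / 478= 0.00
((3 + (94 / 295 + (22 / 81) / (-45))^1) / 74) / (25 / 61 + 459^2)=0.00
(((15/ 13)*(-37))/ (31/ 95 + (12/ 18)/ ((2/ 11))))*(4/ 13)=-316350/ 96161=-3.29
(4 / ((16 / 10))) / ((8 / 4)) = 5 / 4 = 1.25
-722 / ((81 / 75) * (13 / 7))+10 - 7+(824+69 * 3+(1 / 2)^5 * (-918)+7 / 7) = 3629851 / 5616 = 646.34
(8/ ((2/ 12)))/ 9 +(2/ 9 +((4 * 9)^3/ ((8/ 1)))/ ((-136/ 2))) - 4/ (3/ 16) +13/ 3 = -14873/ 153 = -97.21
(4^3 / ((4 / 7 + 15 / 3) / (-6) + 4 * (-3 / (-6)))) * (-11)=-9856 / 15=-657.07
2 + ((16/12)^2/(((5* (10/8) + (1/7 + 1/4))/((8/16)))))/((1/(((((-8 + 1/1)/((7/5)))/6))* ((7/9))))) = 43238/22599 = 1.91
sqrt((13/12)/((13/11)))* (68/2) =17* sqrt(33)/3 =32.55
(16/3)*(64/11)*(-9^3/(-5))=248832/55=4524.22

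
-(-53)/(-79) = -53/79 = -0.67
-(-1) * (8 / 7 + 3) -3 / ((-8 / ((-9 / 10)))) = 2131 / 560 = 3.81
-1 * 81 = -81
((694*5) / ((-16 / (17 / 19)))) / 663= -1735 / 5928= -0.29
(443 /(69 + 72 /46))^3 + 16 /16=1062053572636 /4275191367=248.42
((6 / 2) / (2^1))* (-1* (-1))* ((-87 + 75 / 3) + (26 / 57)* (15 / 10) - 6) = -100.97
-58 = -58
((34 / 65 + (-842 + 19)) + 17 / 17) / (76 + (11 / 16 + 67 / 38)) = -2318912 / 221455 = -10.47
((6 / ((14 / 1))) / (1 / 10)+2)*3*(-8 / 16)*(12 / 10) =-396 / 35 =-11.31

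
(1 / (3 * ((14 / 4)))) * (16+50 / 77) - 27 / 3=-11989 / 1617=-7.41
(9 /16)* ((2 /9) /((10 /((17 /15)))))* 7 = 0.10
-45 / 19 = -2.37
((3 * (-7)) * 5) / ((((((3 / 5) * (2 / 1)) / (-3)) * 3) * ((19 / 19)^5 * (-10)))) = -35 / 4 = -8.75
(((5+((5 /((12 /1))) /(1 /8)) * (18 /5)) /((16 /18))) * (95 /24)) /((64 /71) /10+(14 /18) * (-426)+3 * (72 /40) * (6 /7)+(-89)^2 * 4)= 36119475 /14961235712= 0.00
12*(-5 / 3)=-20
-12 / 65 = -0.18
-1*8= -8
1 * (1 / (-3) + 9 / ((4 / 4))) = 26 / 3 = 8.67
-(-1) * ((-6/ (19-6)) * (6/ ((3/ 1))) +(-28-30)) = -766/ 13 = -58.92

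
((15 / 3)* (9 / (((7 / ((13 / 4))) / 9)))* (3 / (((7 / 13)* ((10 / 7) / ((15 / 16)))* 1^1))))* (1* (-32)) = -616005 / 28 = -22000.18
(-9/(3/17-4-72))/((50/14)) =1071/32225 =0.03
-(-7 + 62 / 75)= 463 / 75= 6.17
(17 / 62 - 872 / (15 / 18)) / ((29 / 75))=-4864485 / 1798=-2705.50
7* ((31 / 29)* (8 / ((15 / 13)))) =22568 / 435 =51.88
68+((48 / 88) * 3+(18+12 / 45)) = 14504 / 165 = 87.90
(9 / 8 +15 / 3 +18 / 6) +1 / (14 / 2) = 519 / 56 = 9.27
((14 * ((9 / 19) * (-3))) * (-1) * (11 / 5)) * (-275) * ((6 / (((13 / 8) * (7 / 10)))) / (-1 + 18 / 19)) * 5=6031384.62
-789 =-789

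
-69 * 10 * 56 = -38640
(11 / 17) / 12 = 11 / 204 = 0.05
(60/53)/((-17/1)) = -60/901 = -0.07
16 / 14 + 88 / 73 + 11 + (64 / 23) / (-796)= 31211541 / 2338847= 13.34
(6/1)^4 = 1296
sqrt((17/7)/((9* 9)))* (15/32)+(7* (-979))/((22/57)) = -17755.42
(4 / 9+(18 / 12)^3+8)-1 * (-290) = 21731 / 72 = 301.82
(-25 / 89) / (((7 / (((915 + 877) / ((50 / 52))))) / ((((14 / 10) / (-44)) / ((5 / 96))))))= 1118208 / 24475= 45.69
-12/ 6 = -2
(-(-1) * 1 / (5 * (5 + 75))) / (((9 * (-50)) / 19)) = -19 / 180000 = -0.00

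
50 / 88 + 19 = 861 / 44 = 19.57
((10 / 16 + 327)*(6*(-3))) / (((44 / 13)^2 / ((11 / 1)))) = -3986541 / 704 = -5662.70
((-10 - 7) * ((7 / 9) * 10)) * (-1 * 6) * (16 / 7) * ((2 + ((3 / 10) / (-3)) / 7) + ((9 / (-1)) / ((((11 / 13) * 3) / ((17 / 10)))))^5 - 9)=-30515985457591234 / 2113794375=-14436591.29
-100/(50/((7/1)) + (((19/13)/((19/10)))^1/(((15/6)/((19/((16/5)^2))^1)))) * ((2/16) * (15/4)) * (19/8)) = -5963776/463889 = -12.86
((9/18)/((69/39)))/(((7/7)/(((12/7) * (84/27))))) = 1.51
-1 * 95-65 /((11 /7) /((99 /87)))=-4120 /29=-142.07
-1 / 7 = -0.14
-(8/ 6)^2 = -1.78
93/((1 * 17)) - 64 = -995/17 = -58.53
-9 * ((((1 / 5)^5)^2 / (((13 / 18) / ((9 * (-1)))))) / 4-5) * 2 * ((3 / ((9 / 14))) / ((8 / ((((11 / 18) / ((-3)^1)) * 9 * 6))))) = -293261737461 / 507812500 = -577.50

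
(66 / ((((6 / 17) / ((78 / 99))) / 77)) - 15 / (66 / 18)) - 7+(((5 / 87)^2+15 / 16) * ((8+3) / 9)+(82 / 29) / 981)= 14812600255531 / 1306833264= 11334.73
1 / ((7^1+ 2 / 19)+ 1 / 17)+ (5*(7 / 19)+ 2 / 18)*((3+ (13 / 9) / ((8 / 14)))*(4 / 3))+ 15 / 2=117710825 / 5341869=22.04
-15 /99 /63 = -0.00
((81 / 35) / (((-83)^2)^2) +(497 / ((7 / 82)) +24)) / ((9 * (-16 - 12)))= -9710447059891 / 418582391220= -23.20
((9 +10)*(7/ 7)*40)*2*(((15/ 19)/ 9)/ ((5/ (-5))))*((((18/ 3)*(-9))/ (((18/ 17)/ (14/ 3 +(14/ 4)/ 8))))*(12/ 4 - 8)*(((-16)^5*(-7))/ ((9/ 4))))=-15285616640000/ 27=-566133949629.63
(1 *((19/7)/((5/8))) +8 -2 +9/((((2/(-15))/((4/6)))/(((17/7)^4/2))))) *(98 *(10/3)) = -37087786/147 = -252297.86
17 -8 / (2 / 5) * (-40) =817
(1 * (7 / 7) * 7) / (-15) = -7 / 15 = -0.47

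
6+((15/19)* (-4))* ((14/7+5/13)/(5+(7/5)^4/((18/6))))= 3491133/727168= 4.80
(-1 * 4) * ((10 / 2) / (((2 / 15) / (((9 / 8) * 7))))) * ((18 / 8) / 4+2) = -193725 / 64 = -3026.95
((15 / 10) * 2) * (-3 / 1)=-9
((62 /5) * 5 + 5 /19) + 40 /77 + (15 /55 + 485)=548.06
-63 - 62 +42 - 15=-98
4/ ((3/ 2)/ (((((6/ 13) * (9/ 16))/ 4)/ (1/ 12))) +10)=0.34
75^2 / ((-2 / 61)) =-343125 / 2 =-171562.50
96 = 96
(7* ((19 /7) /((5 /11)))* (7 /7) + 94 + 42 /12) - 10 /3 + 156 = 8759 /30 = 291.97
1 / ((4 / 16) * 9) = 4 / 9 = 0.44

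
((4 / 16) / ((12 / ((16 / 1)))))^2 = 1 / 9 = 0.11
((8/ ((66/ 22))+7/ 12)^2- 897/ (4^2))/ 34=-91/ 68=-1.34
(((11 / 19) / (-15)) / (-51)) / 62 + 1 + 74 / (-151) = 0.51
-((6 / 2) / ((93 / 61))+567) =-17638 / 31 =-568.97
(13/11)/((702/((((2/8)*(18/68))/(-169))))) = -1/1516944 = -0.00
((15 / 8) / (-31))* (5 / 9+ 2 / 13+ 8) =-5095 / 9672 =-0.53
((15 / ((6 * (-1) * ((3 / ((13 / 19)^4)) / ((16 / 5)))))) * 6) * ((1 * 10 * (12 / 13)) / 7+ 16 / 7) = -11529856 / 912247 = -12.64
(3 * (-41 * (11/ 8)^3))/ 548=-163713/ 280576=-0.58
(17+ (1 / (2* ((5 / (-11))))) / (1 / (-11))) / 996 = 97 / 3320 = 0.03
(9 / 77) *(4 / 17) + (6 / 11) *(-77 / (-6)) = 9199 / 1309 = 7.03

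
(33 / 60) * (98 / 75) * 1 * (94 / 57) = 25333 / 21375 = 1.19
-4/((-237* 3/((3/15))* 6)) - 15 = -159973/10665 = -15.00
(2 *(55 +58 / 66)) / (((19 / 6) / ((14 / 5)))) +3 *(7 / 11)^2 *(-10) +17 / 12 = 12150463 / 137940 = 88.09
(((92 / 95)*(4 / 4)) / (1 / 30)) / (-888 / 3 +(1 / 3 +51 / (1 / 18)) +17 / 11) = 4554 / 97793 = 0.05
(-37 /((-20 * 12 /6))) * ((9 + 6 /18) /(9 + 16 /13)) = 481 /570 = 0.84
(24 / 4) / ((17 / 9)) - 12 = -150 / 17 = -8.82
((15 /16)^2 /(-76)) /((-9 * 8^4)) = 25 /79691776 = 0.00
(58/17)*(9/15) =174/85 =2.05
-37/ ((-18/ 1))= 37/ 18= 2.06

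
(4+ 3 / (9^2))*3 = 109 / 9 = 12.11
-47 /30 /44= -47 /1320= -0.04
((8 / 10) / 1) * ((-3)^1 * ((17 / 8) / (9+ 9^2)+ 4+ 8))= -8657 / 300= -28.86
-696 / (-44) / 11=174 / 121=1.44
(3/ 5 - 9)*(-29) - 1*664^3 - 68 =-1463773842/ 5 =-292754768.40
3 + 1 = 4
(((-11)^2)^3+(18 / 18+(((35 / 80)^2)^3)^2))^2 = 248652194199158985111817675921947893208129 / 79228162514264337593543950336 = 3138431920018.23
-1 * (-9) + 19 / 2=37 / 2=18.50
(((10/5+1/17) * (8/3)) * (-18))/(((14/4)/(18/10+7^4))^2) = -27712549632/595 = -46575713.67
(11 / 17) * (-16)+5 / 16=-2731 / 272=-10.04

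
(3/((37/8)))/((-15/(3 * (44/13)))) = -1056/2405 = -0.44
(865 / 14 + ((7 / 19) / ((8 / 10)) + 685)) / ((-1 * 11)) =-397535 / 5852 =-67.93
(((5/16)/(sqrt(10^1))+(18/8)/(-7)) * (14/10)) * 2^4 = -36/5+7 * sqrt(10)/10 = -4.99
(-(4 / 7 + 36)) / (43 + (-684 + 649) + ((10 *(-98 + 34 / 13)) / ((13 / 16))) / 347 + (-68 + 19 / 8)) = 120100864 / 200351361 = 0.60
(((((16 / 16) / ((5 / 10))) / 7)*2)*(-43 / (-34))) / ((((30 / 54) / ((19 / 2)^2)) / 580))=8103006 / 119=68092.49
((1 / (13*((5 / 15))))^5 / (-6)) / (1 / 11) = -891 / 742586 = -0.00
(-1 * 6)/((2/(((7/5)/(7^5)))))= -0.00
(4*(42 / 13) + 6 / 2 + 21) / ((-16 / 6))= -180 / 13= -13.85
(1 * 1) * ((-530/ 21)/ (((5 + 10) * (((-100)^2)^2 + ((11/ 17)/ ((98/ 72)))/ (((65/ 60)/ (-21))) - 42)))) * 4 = -46852/ 696149643465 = -0.00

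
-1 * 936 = -936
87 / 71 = 1.23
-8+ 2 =-6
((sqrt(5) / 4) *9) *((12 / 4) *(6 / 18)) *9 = 81 *sqrt(5) / 4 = 45.28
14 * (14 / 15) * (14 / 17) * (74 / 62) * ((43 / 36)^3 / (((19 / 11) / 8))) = 11099256707 / 109492155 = 101.37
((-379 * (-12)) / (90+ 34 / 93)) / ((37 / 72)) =97.94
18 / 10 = 9 / 5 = 1.80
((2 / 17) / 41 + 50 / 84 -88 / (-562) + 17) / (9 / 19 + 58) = 2774949677 / 9139079334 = 0.30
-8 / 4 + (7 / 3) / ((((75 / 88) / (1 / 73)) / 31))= -0.84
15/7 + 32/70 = 13/5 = 2.60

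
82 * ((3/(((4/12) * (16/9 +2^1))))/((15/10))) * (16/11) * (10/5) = 70848/187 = 378.87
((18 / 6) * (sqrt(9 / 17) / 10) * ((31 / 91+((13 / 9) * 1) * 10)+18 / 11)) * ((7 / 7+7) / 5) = 591764 * sqrt(17) / 425425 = 5.74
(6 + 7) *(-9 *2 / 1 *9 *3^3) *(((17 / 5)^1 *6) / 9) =-644436 / 5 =-128887.20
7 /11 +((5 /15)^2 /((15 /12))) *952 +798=883.26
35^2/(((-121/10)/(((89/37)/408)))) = -545125/913308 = -0.60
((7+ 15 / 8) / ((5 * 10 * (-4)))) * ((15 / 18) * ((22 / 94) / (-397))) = 781 / 35825280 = 0.00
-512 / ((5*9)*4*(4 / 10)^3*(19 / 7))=-2800 / 171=-16.37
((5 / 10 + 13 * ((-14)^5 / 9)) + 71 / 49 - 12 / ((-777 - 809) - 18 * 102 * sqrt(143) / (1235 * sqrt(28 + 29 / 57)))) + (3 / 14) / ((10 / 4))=-21617887721071125800581 / 27827447836470030 - 1790100 * sqrt(3135) / 6310078874483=-776854.85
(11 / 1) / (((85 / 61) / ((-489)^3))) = -923060510.58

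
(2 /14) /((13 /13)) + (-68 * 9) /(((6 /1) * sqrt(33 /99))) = 1 /7 -102 * sqrt(3) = -176.53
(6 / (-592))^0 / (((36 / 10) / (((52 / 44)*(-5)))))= -325 / 198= -1.64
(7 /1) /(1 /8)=56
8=8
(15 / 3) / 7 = 5 / 7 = 0.71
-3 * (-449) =1347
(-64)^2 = 4096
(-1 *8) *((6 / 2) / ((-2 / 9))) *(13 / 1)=1404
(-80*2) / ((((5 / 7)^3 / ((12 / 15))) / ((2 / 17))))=-87808 / 2125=-41.32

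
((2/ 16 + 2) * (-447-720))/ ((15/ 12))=-19839/ 10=-1983.90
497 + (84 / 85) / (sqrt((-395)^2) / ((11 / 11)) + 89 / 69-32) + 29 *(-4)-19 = 193360129 / 534140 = 362.00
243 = 243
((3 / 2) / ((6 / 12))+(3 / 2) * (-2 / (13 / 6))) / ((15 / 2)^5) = 224 / 3290625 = 0.00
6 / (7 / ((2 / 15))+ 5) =12 / 115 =0.10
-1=-1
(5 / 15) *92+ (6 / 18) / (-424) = 39007 / 1272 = 30.67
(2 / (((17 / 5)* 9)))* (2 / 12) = 5 / 459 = 0.01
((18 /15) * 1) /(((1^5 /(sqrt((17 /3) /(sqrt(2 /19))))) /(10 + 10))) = 4 * 19^(1 /4) * 2^(3 /4) * sqrt(51) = 100.30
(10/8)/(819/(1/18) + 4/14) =35/412784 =0.00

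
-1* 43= -43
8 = 8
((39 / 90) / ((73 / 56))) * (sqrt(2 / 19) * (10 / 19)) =0.06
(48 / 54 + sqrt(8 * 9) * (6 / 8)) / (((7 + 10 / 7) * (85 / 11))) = 616 / 45135 + 693 * sqrt(2) / 10030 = 0.11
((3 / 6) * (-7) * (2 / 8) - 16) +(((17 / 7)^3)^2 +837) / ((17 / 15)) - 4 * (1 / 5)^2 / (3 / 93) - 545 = 141091604889 / 400006600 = 352.72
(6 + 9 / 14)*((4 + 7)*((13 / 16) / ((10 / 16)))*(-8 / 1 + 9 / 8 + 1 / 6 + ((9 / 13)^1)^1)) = -571.48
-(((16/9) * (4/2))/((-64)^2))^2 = -1/1327104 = -0.00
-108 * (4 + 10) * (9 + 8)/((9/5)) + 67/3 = -42773/3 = -14257.67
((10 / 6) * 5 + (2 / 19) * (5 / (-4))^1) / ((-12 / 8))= -935 / 171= -5.47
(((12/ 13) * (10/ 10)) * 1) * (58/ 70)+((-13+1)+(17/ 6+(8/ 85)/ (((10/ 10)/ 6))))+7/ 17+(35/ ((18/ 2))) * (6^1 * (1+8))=202.57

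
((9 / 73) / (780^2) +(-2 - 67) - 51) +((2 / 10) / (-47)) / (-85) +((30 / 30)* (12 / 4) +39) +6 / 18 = -77.67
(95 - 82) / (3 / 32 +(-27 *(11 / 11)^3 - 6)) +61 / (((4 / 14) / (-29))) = -1003087 / 162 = -6191.90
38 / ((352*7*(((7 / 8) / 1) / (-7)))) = -19 / 154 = -0.12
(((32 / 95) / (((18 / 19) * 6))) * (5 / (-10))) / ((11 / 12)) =-16 / 495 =-0.03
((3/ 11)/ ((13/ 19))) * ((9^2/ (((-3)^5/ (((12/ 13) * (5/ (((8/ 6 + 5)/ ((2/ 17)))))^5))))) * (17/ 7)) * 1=-291600000/ 141640522156133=-0.00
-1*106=-106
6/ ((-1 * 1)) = -6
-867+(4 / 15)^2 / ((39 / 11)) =-7607749 / 8775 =-866.98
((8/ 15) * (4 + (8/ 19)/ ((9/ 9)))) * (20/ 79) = 896/ 1501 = 0.60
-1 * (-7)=7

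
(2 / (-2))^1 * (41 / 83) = -41 / 83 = -0.49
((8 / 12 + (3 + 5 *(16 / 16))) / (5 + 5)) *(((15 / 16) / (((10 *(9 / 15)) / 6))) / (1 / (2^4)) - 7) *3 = 104 / 5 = 20.80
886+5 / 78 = 69113 / 78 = 886.06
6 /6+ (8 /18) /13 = 121 /117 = 1.03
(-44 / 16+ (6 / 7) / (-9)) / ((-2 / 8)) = 239 / 21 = 11.38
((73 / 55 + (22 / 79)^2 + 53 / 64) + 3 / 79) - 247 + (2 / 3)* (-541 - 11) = -13460628413 / 21968320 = -612.73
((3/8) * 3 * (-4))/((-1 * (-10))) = -9/20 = -0.45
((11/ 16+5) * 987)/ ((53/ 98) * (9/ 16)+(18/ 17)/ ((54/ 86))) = 448905366/ 159175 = 2820.20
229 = 229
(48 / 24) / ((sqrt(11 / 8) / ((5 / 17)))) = 20* sqrt(22) / 187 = 0.50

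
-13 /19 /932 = -13 /17708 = -0.00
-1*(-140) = 140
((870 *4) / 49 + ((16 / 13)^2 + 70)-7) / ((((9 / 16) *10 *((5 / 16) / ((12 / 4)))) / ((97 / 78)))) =6967654336 / 24221925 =287.66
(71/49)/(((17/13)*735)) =923/612255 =0.00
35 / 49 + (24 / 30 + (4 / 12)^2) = 512 / 315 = 1.63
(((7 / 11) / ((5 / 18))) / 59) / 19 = 126 / 61655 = 0.00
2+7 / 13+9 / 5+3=477 / 65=7.34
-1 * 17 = -17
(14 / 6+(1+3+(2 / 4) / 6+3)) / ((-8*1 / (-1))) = 113 / 96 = 1.18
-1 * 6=-6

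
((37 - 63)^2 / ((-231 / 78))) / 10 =-8788 / 385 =-22.83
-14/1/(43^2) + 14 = 25872/1849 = 13.99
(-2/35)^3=-8/42875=-0.00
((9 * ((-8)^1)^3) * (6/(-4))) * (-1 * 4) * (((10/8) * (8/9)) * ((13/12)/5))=-6656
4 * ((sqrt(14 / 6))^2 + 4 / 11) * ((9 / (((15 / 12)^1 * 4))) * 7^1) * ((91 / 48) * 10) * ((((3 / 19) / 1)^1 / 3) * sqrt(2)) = 56693 * sqrt(2) / 418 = 191.81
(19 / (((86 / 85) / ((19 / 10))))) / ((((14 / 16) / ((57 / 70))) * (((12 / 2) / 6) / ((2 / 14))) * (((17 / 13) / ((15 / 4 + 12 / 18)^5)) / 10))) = 37289237524331 / 611670528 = 60962.95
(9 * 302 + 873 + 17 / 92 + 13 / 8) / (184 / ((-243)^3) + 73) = 49.22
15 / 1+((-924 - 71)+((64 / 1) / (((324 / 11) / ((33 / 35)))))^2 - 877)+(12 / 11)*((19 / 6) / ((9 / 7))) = -18174198769 / 9823275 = -1850.12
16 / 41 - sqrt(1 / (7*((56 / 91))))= 16 / 41 - sqrt(182) / 28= -0.09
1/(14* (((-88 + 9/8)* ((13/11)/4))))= -176/63245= -0.00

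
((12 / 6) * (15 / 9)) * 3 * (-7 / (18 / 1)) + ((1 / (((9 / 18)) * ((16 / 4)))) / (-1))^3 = -289 / 72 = -4.01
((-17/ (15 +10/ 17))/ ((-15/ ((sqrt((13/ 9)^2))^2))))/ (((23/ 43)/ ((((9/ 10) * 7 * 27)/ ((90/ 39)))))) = 191114833/ 9142500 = 20.90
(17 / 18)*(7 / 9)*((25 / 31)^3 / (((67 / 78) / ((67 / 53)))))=24171875 / 42630921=0.57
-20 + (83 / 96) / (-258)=-495443 / 24768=-20.00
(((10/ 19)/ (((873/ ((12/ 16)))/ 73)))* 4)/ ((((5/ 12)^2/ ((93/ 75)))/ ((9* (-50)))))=-3910464/ 9215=-424.36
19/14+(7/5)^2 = 1161/350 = 3.32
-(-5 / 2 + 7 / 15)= 61 / 30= 2.03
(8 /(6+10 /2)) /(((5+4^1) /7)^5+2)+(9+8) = 17462437 /1019293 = 17.13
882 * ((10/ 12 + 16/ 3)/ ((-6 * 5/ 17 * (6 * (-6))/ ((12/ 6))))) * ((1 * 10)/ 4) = 30821/ 72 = 428.07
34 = 34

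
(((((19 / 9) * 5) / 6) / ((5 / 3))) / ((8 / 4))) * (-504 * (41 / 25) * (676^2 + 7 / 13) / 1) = -199351445.14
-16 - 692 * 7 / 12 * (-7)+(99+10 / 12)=5819 / 2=2909.50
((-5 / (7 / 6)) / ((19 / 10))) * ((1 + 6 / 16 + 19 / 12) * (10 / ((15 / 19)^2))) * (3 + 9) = -26980 / 21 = -1284.76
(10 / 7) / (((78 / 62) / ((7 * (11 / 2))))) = 1705 / 39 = 43.72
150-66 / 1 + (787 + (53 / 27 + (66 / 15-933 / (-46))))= 5574379 / 6210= 897.65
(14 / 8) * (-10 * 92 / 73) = -1610 / 73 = -22.05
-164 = -164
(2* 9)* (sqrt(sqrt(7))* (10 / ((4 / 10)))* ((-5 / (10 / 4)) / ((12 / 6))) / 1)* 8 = -3600* 7^(1 / 4) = -5855.68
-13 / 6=-2.17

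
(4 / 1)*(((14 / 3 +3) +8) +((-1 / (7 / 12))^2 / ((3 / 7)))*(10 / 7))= 14972 / 147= 101.85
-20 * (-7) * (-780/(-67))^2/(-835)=-17035200/749663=-22.72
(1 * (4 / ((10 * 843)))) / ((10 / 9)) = 3 / 7025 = 0.00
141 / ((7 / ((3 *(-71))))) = -30033 / 7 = -4290.43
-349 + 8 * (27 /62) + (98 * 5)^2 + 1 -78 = 7430002 /31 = 239677.48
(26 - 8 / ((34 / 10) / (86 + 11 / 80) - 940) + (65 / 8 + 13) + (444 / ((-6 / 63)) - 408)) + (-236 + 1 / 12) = -204375287119 / 38863608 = -5258.78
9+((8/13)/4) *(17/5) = 619/65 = 9.52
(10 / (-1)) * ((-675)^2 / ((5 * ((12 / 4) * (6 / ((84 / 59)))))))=-4252500 / 59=-72076.27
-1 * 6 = -6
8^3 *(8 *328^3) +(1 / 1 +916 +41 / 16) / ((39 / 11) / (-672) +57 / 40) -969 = 2528110881423303 / 17491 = 144537812670.71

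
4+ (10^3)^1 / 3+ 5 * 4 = 1072 / 3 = 357.33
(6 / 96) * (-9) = -9 / 16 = -0.56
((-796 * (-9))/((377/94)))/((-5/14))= -5001.50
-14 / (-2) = 7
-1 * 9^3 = -729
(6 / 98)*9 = 27 / 49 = 0.55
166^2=27556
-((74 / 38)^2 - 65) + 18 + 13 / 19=28841 / 361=79.89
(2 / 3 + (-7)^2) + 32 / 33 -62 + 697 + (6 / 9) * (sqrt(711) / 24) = sqrt(79) / 12 + 7542 / 11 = 686.38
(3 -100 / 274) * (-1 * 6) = -2166 / 137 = -15.81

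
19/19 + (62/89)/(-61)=5367/5429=0.99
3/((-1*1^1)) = -3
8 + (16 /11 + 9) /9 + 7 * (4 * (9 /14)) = 2689 /99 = 27.16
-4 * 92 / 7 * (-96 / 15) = 11776 / 35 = 336.46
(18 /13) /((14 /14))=18 /13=1.38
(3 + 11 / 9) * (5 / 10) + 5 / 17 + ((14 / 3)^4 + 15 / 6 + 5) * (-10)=-6630683 / 1377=-4815.31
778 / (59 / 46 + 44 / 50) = 894700 / 2487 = 359.75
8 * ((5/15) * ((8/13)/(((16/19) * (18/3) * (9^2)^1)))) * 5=0.02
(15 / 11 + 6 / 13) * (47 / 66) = 1.30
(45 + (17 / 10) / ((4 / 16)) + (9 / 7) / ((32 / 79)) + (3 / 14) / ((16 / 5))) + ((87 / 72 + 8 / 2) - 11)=82739 / 1680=49.25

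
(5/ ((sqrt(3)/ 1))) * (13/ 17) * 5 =325 * sqrt(3)/ 51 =11.04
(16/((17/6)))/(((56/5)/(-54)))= -3240/119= -27.23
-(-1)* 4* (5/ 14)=10/ 7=1.43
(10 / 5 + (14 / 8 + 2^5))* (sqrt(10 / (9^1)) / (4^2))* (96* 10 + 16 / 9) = 77363* sqrt(10) / 108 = 2265.22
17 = 17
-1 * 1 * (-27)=27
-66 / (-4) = 33 / 2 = 16.50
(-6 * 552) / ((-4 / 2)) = 1656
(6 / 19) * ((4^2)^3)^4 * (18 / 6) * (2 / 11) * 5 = 50665495807918080 / 209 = 242418640229273.11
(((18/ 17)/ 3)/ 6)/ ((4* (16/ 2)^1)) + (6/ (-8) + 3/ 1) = 1225/ 544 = 2.25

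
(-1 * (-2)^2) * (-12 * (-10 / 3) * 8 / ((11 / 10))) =-12800 / 11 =-1163.64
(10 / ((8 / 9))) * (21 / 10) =189 / 8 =23.62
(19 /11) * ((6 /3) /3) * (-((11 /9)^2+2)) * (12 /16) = -5377 /1782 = -3.02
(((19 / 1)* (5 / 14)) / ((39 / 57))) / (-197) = -1805 / 35854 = -0.05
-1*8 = -8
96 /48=2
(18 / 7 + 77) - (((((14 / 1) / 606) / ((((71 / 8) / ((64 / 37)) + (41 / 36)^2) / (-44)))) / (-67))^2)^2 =5898527914809099786946011804749956609085 / 74128717062261763934941508218787876407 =79.57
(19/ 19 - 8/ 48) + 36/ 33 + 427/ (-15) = -8759/ 330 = -26.54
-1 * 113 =-113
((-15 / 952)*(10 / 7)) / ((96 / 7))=-25 / 15232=-0.00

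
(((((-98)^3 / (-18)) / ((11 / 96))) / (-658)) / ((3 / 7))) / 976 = -470596 / 283833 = -1.66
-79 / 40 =-1.98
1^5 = 1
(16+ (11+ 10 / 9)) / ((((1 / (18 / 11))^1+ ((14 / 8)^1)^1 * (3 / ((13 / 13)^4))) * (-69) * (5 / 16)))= -704 / 3165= -0.22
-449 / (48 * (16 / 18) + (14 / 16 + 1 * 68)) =-10776 / 2677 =-4.03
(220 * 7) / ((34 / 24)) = 18480 / 17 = 1087.06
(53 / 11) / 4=53 / 44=1.20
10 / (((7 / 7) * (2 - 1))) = 10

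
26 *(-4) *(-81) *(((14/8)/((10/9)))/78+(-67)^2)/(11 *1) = 378155061/110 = 3437773.28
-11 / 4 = -2.75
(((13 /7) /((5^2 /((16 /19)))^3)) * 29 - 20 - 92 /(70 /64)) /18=-5.78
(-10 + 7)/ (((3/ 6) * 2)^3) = -3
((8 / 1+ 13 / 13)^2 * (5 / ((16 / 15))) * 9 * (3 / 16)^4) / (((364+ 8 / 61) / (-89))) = -2671475175 / 2587885568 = -1.03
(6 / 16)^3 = 27 / 512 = 0.05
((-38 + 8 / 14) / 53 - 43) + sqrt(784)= -5827 / 371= -15.71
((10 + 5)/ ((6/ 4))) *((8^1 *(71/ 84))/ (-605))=-284/ 2541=-0.11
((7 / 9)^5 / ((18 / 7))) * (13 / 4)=1529437 / 4251528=0.36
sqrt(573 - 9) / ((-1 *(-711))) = 2 *sqrt(141) / 711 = 0.03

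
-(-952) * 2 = 1904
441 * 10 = 4410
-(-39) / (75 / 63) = 819 / 25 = 32.76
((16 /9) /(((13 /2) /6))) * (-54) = -1152 /13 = -88.62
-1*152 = -152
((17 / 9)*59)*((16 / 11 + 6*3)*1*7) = 1502494 / 99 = 15176.71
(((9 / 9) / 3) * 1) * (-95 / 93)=-95 / 279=-0.34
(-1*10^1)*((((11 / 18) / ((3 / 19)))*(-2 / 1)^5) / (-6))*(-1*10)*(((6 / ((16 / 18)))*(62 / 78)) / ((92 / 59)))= 19113050 / 2691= 7102.58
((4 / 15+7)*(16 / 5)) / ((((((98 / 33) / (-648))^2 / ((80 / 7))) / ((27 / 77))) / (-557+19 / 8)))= -1447550185821696 / 588245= -2460794712.78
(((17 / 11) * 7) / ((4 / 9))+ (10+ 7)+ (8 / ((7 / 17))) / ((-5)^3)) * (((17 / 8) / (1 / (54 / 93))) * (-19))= -4609458387 / 4774000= -965.53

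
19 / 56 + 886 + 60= 52995 / 56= 946.34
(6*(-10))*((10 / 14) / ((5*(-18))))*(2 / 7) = 20 / 147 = 0.14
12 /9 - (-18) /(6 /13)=121 /3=40.33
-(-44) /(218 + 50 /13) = 143 /721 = 0.20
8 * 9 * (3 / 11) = 216 / 11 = 19.64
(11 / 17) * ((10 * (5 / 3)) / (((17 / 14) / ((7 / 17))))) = 53900 / 14739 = 3.66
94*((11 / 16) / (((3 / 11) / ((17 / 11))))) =8789 / 24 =366.21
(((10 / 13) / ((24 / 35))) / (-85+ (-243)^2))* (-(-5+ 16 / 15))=2065 / 27595152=0.00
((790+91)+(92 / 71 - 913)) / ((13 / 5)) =-10900 / 923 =-11.81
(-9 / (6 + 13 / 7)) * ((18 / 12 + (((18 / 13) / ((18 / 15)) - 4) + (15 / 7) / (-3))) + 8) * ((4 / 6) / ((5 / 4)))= -3.63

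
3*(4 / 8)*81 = 243 / 2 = 121.50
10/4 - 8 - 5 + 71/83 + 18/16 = -5657/664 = -8.52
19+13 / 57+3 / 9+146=9437 / 57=165.56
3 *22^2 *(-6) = -8712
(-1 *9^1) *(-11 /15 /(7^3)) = 33 /1715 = 0.02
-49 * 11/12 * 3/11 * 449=-5500.25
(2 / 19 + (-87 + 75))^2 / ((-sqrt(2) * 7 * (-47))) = 25538 * sqrt(2) / 118769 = 0.30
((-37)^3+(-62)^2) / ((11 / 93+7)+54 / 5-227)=3109455 / 13889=223.88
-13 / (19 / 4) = -52 / 19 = -2.74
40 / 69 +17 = 1213 / 69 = 17.58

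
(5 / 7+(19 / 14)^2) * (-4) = -501 / 49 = -10.22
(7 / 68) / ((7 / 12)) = 3 / 17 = 0.18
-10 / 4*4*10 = -100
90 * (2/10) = 18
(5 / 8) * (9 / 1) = 45 / 8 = 5.62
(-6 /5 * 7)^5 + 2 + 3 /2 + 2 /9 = -2352232801 /56250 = -41817.47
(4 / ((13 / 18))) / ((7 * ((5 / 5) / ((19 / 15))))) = 456 / 455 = 1.00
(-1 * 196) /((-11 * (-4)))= -49 /11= -4.45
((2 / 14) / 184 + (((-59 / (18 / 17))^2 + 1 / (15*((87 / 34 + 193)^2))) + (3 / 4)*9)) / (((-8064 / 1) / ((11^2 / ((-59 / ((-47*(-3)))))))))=111.58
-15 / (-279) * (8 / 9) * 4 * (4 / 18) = 320 / 7533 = 0.04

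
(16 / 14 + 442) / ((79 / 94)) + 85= 338593 / 553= 612.28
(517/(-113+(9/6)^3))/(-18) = 2068/7893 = 0.26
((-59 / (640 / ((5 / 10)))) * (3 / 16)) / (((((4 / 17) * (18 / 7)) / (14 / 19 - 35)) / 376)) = 71607179 / 389120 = 184.02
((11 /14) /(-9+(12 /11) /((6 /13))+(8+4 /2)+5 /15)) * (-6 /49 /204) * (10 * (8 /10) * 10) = -3630 /355691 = -0.01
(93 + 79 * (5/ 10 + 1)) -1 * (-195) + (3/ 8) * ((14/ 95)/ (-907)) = 140104269/ 344660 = 406.50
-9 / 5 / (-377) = 9 / 1885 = 0.00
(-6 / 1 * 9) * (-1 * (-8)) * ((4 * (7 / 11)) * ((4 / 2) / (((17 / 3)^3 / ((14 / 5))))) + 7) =-826274736 / 270215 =-3057.84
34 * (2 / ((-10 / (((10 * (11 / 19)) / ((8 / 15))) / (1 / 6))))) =-8415 / 19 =-442.89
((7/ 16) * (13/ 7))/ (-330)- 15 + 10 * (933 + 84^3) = 31343954387/ 5280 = 5936355.00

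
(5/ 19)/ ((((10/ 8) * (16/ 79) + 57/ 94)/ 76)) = 23.27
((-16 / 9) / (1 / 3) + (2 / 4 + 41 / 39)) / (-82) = 295 / 6396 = 0.05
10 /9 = 1.11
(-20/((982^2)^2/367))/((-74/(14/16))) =12845/137628274992448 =0.00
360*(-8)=-2880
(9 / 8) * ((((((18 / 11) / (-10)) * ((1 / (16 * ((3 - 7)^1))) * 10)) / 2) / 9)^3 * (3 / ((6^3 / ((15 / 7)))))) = 15 / 156313321472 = 0.00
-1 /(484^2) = -0.00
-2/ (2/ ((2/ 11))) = -2/ 11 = -0.18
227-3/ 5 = 1132/ 5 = 226.40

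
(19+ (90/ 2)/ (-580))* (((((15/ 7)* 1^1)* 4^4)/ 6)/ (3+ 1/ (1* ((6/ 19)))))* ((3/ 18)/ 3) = 351200/ 22533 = 15.59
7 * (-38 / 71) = -266 / 71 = -3.75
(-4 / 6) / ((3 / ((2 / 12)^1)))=-1 / 27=-0.04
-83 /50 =-1.66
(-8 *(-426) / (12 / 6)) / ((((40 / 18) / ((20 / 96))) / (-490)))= -156555 / 2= -78277.50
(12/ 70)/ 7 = 6/ 245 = 0.02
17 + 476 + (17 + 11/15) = 7661/15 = 510.73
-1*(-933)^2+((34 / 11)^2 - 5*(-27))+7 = -105310831 / 121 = -870337.45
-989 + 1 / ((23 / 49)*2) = -45445 / 46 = -987.93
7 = 7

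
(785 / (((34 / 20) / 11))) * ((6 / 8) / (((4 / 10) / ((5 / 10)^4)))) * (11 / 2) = 3273.84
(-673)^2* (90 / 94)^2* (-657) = -602588064825 / 2209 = -272787716.08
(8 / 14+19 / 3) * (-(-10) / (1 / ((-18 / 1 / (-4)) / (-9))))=-725 / 21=-34.52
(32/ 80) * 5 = 2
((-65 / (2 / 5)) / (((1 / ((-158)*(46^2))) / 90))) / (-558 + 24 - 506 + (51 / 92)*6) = -224919162000 / 47687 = -4716571.85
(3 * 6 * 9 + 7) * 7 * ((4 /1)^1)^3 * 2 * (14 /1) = 2119936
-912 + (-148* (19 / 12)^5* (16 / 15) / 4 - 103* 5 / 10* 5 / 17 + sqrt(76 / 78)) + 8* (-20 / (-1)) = -4599787391 / 3965760 + sqrt(1482) / 39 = -1158.89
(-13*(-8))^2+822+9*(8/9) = 11646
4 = 4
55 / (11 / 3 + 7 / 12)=220 / 17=12.94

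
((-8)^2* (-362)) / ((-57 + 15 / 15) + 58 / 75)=868800 / 2071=419.51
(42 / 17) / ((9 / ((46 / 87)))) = 644 / 4437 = 0.15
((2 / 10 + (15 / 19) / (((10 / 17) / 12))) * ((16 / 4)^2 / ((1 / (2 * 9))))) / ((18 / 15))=74352 / 19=3913.26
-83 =-83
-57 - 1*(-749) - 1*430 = 262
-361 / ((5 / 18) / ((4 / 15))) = -8664 / 25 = -346.56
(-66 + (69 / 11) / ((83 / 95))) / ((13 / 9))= -37179 / 913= -40.72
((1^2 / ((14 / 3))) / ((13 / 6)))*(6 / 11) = 54 / 1001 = 0.05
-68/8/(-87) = 17/174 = 0.10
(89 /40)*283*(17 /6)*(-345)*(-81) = 797697477 /16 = 49856092.31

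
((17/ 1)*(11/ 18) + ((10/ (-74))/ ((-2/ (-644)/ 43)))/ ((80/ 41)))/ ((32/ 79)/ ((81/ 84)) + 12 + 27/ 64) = -4791023256/ 64863923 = -73.86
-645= -645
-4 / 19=-0.21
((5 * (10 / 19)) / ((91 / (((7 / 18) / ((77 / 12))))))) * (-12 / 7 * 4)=-1600 / 133133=-0.01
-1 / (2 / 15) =-15 / 2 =-7.50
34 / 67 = 0.51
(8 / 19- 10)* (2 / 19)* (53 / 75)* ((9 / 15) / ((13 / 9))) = -13356 / 45125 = -0.30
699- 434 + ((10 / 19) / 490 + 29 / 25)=6194899 / 23275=266.16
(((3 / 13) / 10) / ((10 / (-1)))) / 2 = -3 / 2600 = -0.00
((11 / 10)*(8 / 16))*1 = 11 / 20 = 0.55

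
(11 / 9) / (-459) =-11 / 4131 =-0.00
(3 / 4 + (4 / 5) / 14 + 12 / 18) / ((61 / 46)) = 14237 / 12810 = 1.11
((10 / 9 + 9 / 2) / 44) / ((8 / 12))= 101 / 528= 0.19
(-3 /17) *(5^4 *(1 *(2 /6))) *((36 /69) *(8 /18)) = -10000 /1173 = -8.53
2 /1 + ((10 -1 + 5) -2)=14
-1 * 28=-28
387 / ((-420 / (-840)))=774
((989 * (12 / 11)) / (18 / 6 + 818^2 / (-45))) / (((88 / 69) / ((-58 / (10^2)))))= 53432703 / 1618953380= 0.03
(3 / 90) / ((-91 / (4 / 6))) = -1 / 4095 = -0.00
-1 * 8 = -8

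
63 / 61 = 1.03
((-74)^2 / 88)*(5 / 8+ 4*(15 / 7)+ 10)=1471675 / 1232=1194.54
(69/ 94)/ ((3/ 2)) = 23/ 47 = 0.49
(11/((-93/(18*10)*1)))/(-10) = 66/31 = 2.13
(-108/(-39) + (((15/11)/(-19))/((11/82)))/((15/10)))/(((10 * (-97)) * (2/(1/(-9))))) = 18026/130456755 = 0.00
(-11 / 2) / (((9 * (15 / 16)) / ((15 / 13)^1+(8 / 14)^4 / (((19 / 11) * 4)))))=-61022456 / 80061345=-0.76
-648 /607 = -1.07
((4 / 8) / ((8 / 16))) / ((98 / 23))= 0.23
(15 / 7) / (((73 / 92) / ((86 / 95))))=23736 / 9709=2.44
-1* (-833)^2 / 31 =-693889 / 31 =-22383.52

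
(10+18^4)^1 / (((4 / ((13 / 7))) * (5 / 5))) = 97487 / 2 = 48743.50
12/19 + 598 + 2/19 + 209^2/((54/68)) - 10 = 55594.44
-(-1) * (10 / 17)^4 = 10000 / 83521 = 0.12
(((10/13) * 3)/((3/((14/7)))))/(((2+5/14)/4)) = 1120/429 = 2.61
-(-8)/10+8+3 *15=269/5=53.80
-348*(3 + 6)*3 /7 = -9396 /7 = -1342.29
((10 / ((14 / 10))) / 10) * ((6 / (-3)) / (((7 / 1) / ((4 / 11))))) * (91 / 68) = -130 / 1309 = -0.10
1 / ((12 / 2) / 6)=1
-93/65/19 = -93/1235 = -0.08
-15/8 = -1.88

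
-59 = -59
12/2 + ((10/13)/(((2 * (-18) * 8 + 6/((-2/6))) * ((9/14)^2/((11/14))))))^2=155737252186/25956109881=6.00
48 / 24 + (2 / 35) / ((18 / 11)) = 641 / 315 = 2.03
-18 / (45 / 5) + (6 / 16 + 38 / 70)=-303 / 280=-1.08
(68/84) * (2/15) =34/315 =0.11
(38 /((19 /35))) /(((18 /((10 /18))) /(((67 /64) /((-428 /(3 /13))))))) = -11725 /9614592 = -0.00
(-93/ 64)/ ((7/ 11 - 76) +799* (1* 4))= -1023/ 2196928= -0.00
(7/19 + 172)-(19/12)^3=5528879/32832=168.40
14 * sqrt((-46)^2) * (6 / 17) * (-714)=-162288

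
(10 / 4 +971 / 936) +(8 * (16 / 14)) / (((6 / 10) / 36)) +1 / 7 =3618353 / 6552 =552.25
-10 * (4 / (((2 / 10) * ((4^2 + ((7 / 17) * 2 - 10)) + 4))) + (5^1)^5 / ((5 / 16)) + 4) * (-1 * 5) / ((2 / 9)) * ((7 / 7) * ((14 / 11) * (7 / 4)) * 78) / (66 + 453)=65968054425 / 87538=753593.35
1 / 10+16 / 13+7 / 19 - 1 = 0.70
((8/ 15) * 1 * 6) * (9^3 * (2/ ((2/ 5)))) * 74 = 863136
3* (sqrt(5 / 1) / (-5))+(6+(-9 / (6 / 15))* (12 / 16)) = -87 / 8-3* sqrt(5) / 5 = -12.22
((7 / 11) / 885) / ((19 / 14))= 98 / 184965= 0.00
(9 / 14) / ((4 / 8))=9 / 7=1.29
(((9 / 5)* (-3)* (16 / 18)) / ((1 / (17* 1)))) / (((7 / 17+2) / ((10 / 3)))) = -4624 / 41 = -112.78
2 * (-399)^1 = -798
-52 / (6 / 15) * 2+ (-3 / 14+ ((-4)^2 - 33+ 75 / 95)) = -73529 / 266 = -276.42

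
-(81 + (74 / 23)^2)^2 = -2335305625 / 279841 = -8345.12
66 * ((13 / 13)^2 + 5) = 396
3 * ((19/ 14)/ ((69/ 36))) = 342/ 161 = 2.12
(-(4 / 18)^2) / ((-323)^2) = -4 / 8450649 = -0.00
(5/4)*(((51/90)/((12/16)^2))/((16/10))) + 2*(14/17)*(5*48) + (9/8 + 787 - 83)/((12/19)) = 22216027/14688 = 1512.53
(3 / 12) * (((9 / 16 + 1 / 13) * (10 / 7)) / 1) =95 / 416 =0.23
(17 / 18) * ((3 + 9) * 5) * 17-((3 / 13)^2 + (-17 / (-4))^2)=7667605 / 8112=945.22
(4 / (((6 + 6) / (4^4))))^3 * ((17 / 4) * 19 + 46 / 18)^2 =9430893592576 / 2187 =4312251299.76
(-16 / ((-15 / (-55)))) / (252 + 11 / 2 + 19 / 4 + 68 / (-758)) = -266816 / 1192305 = -0.22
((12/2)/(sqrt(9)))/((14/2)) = 2/7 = 0.29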